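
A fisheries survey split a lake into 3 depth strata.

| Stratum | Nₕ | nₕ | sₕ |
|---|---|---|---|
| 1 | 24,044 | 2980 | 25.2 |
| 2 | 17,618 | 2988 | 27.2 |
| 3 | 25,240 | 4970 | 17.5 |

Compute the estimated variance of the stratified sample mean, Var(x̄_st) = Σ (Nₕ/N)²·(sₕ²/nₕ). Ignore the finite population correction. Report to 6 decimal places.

N = 66902; Wₕ = Nₕ/N.
stratum 1: (24044/66902)²·25.2²/2980 = 0.027524539
stratum 2: (17618/66902)²·27.2²/2988 = 0.017170867
stratum 3: (25240/66902)²·17.5²/4970 = 0.008770416
Sum = 0.053465822 → 0.053466.

0.053466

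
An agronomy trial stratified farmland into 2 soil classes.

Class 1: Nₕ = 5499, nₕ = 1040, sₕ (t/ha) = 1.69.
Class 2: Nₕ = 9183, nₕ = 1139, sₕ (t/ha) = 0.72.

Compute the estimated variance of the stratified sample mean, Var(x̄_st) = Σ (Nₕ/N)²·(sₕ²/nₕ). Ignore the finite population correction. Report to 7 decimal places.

0.0005633

N = 14682; Wₕ = Nₕ/N.
class 1: (5499/14682)²·1.69²/1040 = 0.0003852451
class 2: (9183/14682)²·0.72²/1139 = 0.0001780492
Sum = 0.0005632942 → 0.0005633.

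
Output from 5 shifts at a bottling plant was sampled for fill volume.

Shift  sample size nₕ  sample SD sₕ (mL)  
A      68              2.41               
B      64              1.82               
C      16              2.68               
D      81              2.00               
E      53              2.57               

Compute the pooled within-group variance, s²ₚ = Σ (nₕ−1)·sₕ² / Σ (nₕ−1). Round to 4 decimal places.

Degrees of freedom: 67 + 63 + 15 + 80 + 52 = 277.
Σ(nₕ−1)sₕ² = 67·5.8081 + 63·3.3124 + 15·7.1824 + 80·4 + 52·6.6049 = 1369.0147.
s²ₚ = 1369.0147 / 277 = 4.942291... → 4.9423.

4.9423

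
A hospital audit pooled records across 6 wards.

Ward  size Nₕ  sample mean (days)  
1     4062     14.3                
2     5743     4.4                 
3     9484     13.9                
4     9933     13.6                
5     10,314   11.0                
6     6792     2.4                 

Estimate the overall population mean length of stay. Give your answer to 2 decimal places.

x̄_st = (Σ Nₕx̄ₕ) / (Σ Nₕ) = (4062·14.3 + 5743·4.4 + 9484·13.9 + 9933·13.6 + 10314·11.0 + 6792·2.4) / 46328
= 480027 / 46328 = 10.3615... → 10.36.

10.36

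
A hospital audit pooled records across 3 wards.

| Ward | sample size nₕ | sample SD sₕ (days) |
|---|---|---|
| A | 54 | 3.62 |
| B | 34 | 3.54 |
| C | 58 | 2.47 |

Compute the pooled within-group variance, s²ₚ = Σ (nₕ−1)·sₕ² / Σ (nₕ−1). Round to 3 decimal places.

10.181

A: (54−1)·3.62² = 53·13.1044 = 694.5332
B: (34−1)·3.54² = 33·12.5316 = 413.5428
C: (58−1)·2.47² = 57·6.1009 = 347.7513
Numerator = 1455.8273; denominator = Σ(nₕ−1) = 143.
s²ₚ = 1455.8273/143 = 10.18061... → 10.181.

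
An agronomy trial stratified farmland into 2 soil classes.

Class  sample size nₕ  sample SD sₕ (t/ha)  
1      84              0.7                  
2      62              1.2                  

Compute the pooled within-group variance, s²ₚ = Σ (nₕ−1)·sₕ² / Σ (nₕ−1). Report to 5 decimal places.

Degrees of freedom: 83 + 61 = 144.
Σ(nₕ−1)sₕ² = 83·0.49 + 61·1.44 = 128.51.
s²ₚ = 128.51 / 144 = 0.8924306... → 0.89243.

0.89243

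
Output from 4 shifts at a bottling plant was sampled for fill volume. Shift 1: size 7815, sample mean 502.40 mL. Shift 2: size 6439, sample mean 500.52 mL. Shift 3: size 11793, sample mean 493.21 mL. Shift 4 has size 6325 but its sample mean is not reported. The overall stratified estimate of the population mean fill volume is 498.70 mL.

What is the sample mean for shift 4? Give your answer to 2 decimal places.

502.51

Σ Nₕx̄ₕ = N·μ, so 6325·x̄_4 = 32372·498.70 − (7815·502.40 + 6439·500.52 + 11793·493.21).
= 16143916.4 − 12965529.81 = 3178386.59.
x̄_4 = 3178386.59 / 6325 = 502.5117... → 502.51.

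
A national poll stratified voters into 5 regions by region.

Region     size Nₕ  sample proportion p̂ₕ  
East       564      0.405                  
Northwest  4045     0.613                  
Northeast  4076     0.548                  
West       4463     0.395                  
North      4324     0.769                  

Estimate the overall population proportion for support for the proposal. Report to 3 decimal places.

Wₕ = Nₕ/N with N = 17472: 0.0323, 0.2315, 0.2333, 0.2554, 0.2475.
p̂_st = 0.0323·0.405 + 0.2315·0.613 + 0.2333·0.548 + 0.2554·0.395 + 0.2475·0.769 ≈ 0.57404... → 0.574.

0.574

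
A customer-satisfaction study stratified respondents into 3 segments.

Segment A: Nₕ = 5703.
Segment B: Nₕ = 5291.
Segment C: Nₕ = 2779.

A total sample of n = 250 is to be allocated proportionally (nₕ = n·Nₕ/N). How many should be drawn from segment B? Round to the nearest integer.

N = 5703 + 5291 + 2779 = 13773.
n_B = 250·5291/13773 = 96.039... → 96.

96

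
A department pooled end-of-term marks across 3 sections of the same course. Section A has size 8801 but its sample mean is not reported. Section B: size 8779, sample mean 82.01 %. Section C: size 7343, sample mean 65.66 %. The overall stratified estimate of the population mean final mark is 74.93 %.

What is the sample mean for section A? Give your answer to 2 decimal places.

75.60

N = 8801 + 8779 + 7343 = 24923.
Overall total = μ·N = 74.93·24923 = 1867480.39.
Subtract the known strata: 8779·82.01 + 7343·65.66 = 1202107.17.
Remaining total for section A: 1867480.39 − 1202107.17 = 665373.22.
Divide by its size: 665373.22 / 8801 = 75.6020... → 75.60.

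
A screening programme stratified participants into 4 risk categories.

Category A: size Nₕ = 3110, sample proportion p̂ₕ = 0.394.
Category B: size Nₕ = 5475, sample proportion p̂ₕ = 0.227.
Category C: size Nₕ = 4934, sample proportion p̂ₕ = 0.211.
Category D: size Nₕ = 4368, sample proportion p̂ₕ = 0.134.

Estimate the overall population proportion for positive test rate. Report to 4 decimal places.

N = 3110 + 5475 + 4934 + 4368 = 17887.
Overall proportion = Σ (Nₕ/N)·p̂ₕ.
Σ Nₕp̂ₕ = 1225.34 + 1242.825 + 1041.074 + 585.312 = 4094.551.
4094.551 / 17887 = 0.228912... → 0.2289.

0.2289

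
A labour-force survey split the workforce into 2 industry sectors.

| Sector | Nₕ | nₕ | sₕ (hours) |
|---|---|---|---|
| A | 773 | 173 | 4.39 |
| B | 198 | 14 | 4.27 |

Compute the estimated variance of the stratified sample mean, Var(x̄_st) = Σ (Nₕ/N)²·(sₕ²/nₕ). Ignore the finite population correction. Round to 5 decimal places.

0.12475

N = 971; Wₕ = Nₕ/N.
sector A: (773/971)²·4.39²/173 = 0.07059980
sector B: (198/971)²·4.27²/14 = 0.05415264
Sum = 0.12475244 → 0.12475.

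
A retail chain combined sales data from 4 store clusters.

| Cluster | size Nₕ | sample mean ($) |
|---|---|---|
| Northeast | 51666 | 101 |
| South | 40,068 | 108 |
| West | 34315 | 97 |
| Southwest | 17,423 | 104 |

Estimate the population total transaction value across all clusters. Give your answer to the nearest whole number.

Northeast: 51666·101 = 5218266
South: 40068·108 = 4327344
West: 34315·97 = 3328555
Southwest: 17423·104 = 1811992
τ̂ = Σ Nₕx̄ₕ = 14686157.

14686157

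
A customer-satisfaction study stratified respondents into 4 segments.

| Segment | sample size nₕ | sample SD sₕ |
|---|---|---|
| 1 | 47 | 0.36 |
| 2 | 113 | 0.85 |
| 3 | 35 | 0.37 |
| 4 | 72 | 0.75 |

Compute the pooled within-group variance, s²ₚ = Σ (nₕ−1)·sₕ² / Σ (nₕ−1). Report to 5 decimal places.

0.49990

Degrees of freedom: 46 + 112 + 34 + 71 = 263.
Σ(nₕ−1)sₕ² = 46·0.1296 + 112·0.7225 + 34·0.1369 + 71·0.5625 = 131.4737.
s²ₚ = 131.4737 / 263 = 0.4999 → 0.49990.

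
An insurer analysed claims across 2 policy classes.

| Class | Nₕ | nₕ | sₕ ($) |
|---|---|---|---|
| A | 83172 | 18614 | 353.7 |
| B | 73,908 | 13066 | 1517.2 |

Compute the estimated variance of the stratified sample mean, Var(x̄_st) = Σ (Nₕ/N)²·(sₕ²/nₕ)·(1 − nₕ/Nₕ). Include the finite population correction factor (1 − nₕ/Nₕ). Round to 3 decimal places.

N = 157080; Wₕ = Nₕ/N.
class A: (83172/157080)²·353.7²/18614·(1 − 18614/83172) = 1.462567
class B: (73908/157080)²·1517.2²/13066·(1 − 13066/73908) = 32.106736
Sum = 33.569304 → 33.569.

33.569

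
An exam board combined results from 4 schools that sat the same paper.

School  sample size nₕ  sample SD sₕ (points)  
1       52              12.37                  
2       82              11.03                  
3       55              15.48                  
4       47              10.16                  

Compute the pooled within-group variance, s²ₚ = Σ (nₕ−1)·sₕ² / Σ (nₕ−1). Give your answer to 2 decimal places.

152.36

Degrees of freedom: 51 + 81 + 54 + 46 = 232.
Σ(nₕ−1)sₕ² = 51·153.0169 + 81·121.6609 + 54·239.6304 + 46·103.2256 = 35346.814.
s²ₚ = 35346.814 / 232 = 152.3570... → 152.36.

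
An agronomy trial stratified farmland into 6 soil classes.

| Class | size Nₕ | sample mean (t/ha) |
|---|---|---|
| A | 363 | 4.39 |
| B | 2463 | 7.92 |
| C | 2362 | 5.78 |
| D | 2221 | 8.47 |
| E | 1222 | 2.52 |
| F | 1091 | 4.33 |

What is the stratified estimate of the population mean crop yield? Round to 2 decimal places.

6.31

N = 9722; weights Wₕ = Nₕ/N = (0.0373, 0.2533, 0.2430, 0.2285, 0.1257, 0.1122).
x̄_st = Σ Wₕ·x̄ₕ = 0.0373·4.39 + 0.2533·7.92 + 0.2430·5.78 + 0.2285·8.47 + 0.1257·2.52 + 0.1122·4.33 ≈ 6.3123...
→ 6.31.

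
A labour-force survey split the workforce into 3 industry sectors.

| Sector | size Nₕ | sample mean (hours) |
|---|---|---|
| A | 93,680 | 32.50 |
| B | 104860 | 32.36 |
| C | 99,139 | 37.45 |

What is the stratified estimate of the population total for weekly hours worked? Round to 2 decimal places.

A: 93680·32.50 = 3044600
B: 104860·32.36 = 3393269.6
C: 99139·37.45 = 3712755.55
τ̂ = Σ Nₕx̄ₕ = 10150625.15.

10150625.15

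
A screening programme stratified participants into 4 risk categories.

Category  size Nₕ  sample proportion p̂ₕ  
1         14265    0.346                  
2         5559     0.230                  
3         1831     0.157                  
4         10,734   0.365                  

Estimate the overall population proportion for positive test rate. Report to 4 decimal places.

Wₕ = Nₕ/N with N = 32389: 0.4404, 0.1716, 0.0565, 0.3314.
p̂_st = 0.4404·0.346 + 0.1716·0.230 + 0.0565·0.157 + 0.3314·0.365 ≈ 0.321703... → 0.3217.

0.3217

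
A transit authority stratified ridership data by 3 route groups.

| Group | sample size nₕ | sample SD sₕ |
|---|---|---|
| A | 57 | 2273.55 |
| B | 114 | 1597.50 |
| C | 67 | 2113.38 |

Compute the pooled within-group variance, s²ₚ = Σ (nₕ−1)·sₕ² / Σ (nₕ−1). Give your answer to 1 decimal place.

3713289.9

A: (57−1)·2273.55² = 56·5169029.6025 = 289465657.74
B: (114−1)·1597.50² = 113·2552006.25 = 288376706.25
C: (67−1)·2113.38² = 66·4466375.0244 = 294780751.6104
Numerator = 872623115.6004; denominator = Σ(nₕ−1) = 235.
s²ₚ = 872623115.6004/235 = 3713289.854... → 3713289.9.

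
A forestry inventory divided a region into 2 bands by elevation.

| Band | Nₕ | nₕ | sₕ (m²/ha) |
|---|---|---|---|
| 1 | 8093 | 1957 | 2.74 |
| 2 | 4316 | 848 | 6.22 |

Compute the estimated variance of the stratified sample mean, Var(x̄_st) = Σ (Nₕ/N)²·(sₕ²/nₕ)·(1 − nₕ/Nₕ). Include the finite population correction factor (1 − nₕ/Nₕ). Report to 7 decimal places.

0.0056720

N = 12409; Wₕ = Nₕ/N.
band 1: (8093/12409)²·2.74²/1957·(1 − 1957/8093) = 0.0012371764
band 2: (4316/12409)²·6.22²/848·(1 − 848/4316) = 0.0044347779
Sum = 0.0056719543 → 0.0056720.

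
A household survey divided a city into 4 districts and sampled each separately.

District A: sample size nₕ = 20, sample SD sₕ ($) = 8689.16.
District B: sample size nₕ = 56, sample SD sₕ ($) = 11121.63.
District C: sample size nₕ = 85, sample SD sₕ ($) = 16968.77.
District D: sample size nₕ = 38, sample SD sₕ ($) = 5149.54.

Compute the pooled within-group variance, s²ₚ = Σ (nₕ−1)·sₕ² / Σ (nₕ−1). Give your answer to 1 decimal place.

171310567.9

A: (20−1)·8689.16² = 19·75501501.5056 = 1434528528.6064
B: (56−1)·11121.63² = 55·123690653.8569 = 6802985962.1295
C: (85−1)·16968.77² = 84·287939155.3129 = 24186889046.2836
D: (38−1)·5149.54² = 37·26517762.2116 = 981157201.8292
Numerator = 33405560738.8487; denominator = Σ(nₕ−1) = 195.
s²ₚ = 33405560738.8487/195 = 171310567.892... → 171310567.9.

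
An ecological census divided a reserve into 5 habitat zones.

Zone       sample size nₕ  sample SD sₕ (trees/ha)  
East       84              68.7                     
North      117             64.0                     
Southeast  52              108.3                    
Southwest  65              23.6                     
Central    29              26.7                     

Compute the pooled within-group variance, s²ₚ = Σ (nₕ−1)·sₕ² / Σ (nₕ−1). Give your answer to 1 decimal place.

4446.3

Degrees of freedom: 83 + 116 + 51 + 64 + 28 = 342.
Σ(nₕ−1)sₕ² = 83·4719.69 + 116·4096 + 51·11728.89 + 64·556.96 + 28·712.89 = 1520650.02.
s²ₚ = 1520650.02 / 342 = 4446.345... → 4446.3.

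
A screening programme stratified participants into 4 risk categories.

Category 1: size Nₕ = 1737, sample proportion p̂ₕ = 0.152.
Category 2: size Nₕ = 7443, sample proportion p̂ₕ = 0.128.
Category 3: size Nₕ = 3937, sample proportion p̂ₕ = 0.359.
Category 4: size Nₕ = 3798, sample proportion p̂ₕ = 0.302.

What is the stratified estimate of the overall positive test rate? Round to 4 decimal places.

0.2233

N = 1737 + 7443 + 3937 + 3798 = 16915.
Overall proportion = Σ (Nₕ/N)·p̂ₕ.
Σ Nₕp̂ₕ = 264.024 + 952.704 + 1413.383 + 1146.996 = 3777.107.
3777.107 / 16915 = 0.223299... → 0.2233.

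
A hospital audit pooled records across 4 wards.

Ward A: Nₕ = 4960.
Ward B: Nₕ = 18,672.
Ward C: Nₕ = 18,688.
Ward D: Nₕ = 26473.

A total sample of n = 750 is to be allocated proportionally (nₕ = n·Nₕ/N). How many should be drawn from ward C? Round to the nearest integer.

204

N = 4960 + 18672 + 18688 + 26473 = 68793.
n_C = 750·18688/68793 = 203.742... → 204.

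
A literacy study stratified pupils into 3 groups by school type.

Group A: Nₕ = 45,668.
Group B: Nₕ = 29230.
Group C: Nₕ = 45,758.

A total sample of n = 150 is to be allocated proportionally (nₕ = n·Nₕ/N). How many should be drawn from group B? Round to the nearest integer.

36

N = 45668 + 29230 + 45758 = 120656.
n_B = 150·29230/120656 = 36.339... → 36.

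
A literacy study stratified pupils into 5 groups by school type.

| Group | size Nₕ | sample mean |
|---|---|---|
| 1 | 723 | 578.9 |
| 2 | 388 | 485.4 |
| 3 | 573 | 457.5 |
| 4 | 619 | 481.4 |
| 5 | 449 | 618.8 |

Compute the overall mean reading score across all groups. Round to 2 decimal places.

525.02

N = 2752; weights Wₕ = Nₕ/N = (0.2627, 0.1410, 0.2082, 0.2249, 0.1632).
x̄_st = Σ Wₕ·x̄ₕ = 0.2627·578.9 + 0.1410·485.4 + 0.2082·457.5 + 0.2249·481.4 + 0.1632·618.8 ≈ 525.0201...
→ 525.02.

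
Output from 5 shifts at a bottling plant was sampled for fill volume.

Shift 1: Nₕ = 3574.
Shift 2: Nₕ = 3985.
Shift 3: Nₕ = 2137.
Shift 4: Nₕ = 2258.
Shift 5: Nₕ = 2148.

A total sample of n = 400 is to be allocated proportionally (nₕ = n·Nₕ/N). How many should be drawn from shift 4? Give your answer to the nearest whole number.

64

Share of shift 4 = 2258/14102 = 0.16012.
Allocate 400 × 0.16012 = 64.048... → 64.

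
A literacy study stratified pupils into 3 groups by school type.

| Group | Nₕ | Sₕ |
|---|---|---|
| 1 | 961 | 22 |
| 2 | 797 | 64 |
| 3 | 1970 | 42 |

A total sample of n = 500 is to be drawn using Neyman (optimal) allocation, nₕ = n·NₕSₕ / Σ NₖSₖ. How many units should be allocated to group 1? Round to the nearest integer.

Σ NₕSₕ = 961·22 + 797·64 + 1970·42 = 154890.
Share for 1: 21142/154890 = 0.13650.
n_1 = 500 × 0.13650 = 68.248... → 68.

68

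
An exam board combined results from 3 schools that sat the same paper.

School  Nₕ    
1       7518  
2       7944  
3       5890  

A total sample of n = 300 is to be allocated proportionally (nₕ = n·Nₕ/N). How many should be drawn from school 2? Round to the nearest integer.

112

N = 7518 + 7944 + 5890 = 21352.
n_2 = 300·7944/21352 = 111.615... → 112.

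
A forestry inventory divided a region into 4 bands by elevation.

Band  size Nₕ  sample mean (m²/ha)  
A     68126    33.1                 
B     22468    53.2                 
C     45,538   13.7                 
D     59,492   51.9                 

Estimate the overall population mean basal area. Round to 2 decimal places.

x̄_st = (Σ Nₕx̄ₕ) / (Σ Nₕ) = (68126·33.1 + 22468·53.2 + 45538·13.7 + 59492·51.9) / 195624
= 7161773.6 / 195624 = 36.6099... → 36.61.

36.61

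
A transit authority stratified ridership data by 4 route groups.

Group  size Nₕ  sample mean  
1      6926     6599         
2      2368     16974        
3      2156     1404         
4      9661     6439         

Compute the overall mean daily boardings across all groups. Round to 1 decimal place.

7159.0

N = 6926 + 2368 + 2156 + 9661 = 21111.
The stratified mean weights each stratum mean by its population share Nₕ/N.
Σ Nₕx̄ₕ = 6926·6599 + 2368·16974 + 2156·1404 + 9661·6439 = 45704674 + 40194432 + 3027024 + 62207179 = 151133309.
Divide by N: 151133309 / 21111 = 7158.984... → 7159.0.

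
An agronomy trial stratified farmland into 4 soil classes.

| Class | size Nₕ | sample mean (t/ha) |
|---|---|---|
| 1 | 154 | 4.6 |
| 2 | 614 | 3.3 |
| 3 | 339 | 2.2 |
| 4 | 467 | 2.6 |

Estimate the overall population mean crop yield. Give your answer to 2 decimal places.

N = 154 + 614 + 339 + 467 = 1574.
Overall mean = Σ (Nₕ/N)·x̄ₕ — weight by population share, not a simple average.
Σ Nₕx̄ₕ = 154·4.6 + 614·3.3 + 339·2.2 + 467·2.6 = 708.4 + 2026.2 + 745.8 + 1214.2 = 4694.6.
Divide by N: 4694.6 / 1574 = 2.9826... → 2.98.

2.98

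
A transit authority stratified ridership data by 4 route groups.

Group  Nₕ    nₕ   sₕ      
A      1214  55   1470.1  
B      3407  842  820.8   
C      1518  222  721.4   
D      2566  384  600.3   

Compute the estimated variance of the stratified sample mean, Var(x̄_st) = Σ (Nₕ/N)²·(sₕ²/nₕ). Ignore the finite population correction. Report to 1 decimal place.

N = 8705; Wₕ = Nₕ/N.
group A: (1214/8705)²·1470.1²/55 = 764.2420
group B: (3407/8705)²·820.8²/842 = 122.5658
group C: (1518/8705)²·721.4²/222 = 71.2862
group D: (2566/8705)²·600.3²/384 = 81.5420
Sum = 1039.6359 → 1039.6.

1039.6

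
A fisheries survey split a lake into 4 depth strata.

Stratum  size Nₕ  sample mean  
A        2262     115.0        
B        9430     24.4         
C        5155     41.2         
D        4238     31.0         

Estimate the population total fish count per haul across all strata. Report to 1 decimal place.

Population total = Σ Nₕ·x̄ₕ (each stratum's size times its mean).
2262·115.0 + 9430·24.4 + 5155·41.2 + 4238·31.0 = 260130 + 230092 + 212386 + 131378 = 833986.0.

833986.0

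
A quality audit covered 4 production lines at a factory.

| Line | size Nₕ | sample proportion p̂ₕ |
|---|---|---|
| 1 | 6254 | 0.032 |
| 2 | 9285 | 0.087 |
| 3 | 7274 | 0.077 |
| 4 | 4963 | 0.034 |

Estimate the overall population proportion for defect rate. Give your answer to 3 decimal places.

Wₕ = Nₕ/N with N = 27776: 0.2252, 0.3343, 0.2619, 0.1787.
p̂_st = 0.2252·0.032 + 0.3343·0.087 + 0.2619·0.077 + 0.1787·0.034 ≈ 0.06253... → 0.063.

0.063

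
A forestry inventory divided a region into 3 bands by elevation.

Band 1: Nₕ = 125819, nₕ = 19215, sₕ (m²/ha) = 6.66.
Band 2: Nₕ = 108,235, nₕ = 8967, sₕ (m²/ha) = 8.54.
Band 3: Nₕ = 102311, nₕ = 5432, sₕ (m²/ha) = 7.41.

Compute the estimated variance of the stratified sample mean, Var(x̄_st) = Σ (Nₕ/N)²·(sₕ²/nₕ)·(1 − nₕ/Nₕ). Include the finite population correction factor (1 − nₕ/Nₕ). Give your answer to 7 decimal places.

0.0019316

N = 336365. Term for each stratum: Wₕ²sₕ²/nₕ·(1−nₕ/Nₕ).
Var(x̄_st) = 0.0002736568 + 0.0007723675 + 0.0008855377 = 0.0019315619 → 0.0019316.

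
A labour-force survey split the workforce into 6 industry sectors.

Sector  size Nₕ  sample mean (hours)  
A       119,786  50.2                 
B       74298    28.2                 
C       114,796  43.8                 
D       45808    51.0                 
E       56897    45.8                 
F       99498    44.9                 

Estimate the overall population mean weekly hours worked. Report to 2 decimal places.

N = 511083; weights Wₕ = Nₕ/N = (0.2344, 0.1454, 0.2246, 0.0896, 0.1113, 0.1947).
x̄_st = Σ Wₕ·x̄ₕ = 0.2344·50.2 + 0.1454·28.2 + 0.2246·43.8 + 0.0896·51.0 + 0.1113·45.8 + 0.1947·44.9 ≈ 44.1143...
→ 44.11.

44.11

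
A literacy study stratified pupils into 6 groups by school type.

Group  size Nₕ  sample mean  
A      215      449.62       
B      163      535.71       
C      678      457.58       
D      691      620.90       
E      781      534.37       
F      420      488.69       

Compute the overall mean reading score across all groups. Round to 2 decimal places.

524.38

x̄_st = (Σ Nₕx̄ₕ) / (Σ Nₕ) = (215·449.62 + 163·535.71 + 678·457.58 + 691·620.90 + 781·534.37 + 420·488.69) / 2948
= 1545862.94 / 2948 = 524.3768... → 524.38.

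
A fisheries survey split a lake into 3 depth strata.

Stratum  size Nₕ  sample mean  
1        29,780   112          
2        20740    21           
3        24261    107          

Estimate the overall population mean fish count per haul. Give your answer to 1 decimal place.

N = 74781; weights Wₕ = Nₕ/N = (0.3982, 0.2773, 0.3244).
x̄_st = Σ Wₕ·x̄ₕ = 0.3982·112 + 0.2773·21 + 0.3244·107 ≈ 85.140...
→ 85.1.

85.1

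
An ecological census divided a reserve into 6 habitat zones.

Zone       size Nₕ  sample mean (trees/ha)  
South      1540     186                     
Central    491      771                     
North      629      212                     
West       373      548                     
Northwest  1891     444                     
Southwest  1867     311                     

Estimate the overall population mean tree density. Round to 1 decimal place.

356.8

N = 6791; weights Wₕ = Nₕ/N = (0.2268, 0.0723, 0.0926, 0.0549, 0.2785, 0.2749).
x̄_st = Σ Wₕ·x̄ₕ = 0.2268·186 + 0.0723·771 + 0.0926·212 + 0.0549·548 + 0.2785·444 + 0.2749·311 ≈ 356.795...
→ 356.8.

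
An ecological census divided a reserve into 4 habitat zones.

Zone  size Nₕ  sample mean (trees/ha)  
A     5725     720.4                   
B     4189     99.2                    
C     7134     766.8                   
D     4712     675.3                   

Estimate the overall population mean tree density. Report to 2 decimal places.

x̄_st = (Σ Nₕx̄ₕ) / (Σ Nₕ) = (5725·720.4 + 4189·99.2 + 7134·766.8 + 4712·675.3) / 21760
= 13192203.6 / 21760 = 606.2594... → 606.26.

606.26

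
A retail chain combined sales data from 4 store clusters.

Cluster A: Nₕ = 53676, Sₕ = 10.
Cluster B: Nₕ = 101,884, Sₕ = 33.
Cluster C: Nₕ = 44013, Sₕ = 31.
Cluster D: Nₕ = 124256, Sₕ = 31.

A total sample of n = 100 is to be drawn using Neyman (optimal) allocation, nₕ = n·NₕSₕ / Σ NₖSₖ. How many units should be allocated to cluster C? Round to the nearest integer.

15

A: NₕSₕ = 53676·10 = 536760
B: NₕSₕ = 101884·33 = 3362172
C: NₕSₕ = 44013·31 = 1364403
D: NₕSₕ = 124256·31 = 3851936
Σ NₕSₕ = 9115271.
n_C = 100·1364403/9115271 = 14.968... → 15.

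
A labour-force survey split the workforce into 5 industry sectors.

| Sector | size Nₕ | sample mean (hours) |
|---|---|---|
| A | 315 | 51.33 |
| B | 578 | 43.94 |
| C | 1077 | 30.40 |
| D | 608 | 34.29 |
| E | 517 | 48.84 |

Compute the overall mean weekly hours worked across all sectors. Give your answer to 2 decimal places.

38.90

x̄_st = (Σ Nₕx̄ₕ) / (Σ Nₕ) = (315·51.33 + 578·43.94 + 1077·30.40 + 608·34.29 + 517·48.84) / 3095
= 120405.67 / 3095 = 38.9033... → 38.90.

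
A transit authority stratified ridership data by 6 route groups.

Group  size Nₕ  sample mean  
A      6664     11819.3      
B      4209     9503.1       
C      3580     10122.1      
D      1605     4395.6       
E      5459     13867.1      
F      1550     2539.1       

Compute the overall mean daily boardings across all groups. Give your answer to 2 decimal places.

10477.76

N = 6664 + 4209 + 3580 + 1605 + 5459 + 1550 = 23067.
The stratified mean weights each stratum mean by its population share Nₕ/N.
Σ Nₕx̄ₕ = 6664·11819.3 + 4209·9503.1 + 3580·10122.1 + 1605·4395.6 + 5459·13867.1 + 1550·2539.1 = 78763815.2 + 39998547.9 + 36237118 + 7054938 + 75700498.9 + 3935605 = 241690523.
Divide by N: 241690523 / 23067 = 10477.7614... → 10477.76.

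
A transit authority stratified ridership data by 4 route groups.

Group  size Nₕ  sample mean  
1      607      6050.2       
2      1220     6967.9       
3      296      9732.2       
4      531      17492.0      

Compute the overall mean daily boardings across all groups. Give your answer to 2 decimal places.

9171.93

N = 2654; weights Wₕ = Nₕ/N = (0.2287, 0.4597, 0.1115, 0.2001).
x̄_st = Σ Wₕ·x̄ₕ = 0.2287·6050.2 + 0.4597·6967.9 + 0.1115·9732.2 + 0.2001·17492.0 ≈ 9171.9264...
→ 9171.93.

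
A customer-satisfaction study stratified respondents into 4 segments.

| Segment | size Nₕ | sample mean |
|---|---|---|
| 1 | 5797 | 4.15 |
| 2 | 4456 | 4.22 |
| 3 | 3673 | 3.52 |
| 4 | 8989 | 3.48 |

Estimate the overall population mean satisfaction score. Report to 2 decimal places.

3.80

N = 5797 + 4456 + 3673 + 8989 = 22915.
The stratified mean weights each stratum mean by its population share Nₕ/N.
Σ Nₕx̄ₕ = 5797·4.15 + 4456·4.22 + 3673·3.52 + 8989·3.48 = 24057.55 + 18804.32 + 12928.96 + 31281.72 = 87072.55.
Divide by N: 87072.55 / 22915 = 3.7998... → 3.80.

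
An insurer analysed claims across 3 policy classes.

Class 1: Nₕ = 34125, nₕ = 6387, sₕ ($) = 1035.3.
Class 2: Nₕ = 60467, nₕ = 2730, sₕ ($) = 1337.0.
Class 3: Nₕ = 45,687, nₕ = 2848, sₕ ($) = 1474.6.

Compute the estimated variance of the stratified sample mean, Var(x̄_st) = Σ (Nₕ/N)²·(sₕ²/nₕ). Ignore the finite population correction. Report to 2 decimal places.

212.58

N = 140279; Wₕ = Nₕ/N.
class 1: (34125/140279)²·1035.3²/6387 = 9.93106
class 2: (60467/140279)²·1337.0²/2730 = 121.66109
class 3: (45687/140279)²·1474.6²/2848 = 80.98572
Sum = 212.57786 → 212.58.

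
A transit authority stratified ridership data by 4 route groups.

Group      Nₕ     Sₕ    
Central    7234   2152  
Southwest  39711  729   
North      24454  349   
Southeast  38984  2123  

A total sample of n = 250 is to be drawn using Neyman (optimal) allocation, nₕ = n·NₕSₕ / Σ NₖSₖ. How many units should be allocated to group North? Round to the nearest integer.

Central: NₕSₕ = 7234·2152 = 15567568
Southwest: NₕSₕ = 39711·729 = 28949319
North: NₕSₕ = 24454·349 = 8534446
Southeast: NₕSₕ = 38984·2123 = 82763032
Σ NₕSₕ = 135814365.
n_North = 250·8534446/135814365 = 15.710... → 16.

16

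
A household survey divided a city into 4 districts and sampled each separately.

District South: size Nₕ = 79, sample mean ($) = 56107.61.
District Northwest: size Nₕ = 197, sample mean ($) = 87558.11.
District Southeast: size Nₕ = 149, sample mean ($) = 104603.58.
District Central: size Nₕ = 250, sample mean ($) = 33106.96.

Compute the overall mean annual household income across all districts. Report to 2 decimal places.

67472.77

N = 79 + 197 + 149 + 250 = 675.
Overall mean = Σ (Nₕ/N)·x̄ₕ — weight by population share, not a simple average.
Σ Nₕx̄ₕ = 79·56107.61 + 197·87558.11 + 149·104603.58 + 250·33106.96 = 4432501.19 + 17248947.67 + 15585933.42 + 8276740 = 45544122.28.
Divide by N: 45544122.28 / 675 = 67472.7737... → 67472.77.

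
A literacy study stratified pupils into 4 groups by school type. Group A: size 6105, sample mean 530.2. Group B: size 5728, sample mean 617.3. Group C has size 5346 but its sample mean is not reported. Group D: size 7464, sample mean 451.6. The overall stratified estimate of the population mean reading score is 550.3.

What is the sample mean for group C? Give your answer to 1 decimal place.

Σ Nₕx̄ₕ = N·μ, so 5346·x̄_C = 24643·550.3 − (6105·530.2 + 5728·617.3 + 7464·451.6).
= 13561042.9 − 10143507.8 = 3417535.1.
x̄_C = 3417535.1 / 5346 = 639.270... → 639.3.

639.3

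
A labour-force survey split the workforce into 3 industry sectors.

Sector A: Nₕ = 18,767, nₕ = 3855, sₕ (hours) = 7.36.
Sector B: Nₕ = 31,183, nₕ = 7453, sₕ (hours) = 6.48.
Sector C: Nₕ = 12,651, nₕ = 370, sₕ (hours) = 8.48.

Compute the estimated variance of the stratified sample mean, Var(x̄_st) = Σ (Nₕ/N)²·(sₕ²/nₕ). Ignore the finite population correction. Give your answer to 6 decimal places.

N = 62601; Wₕ = Nₕ/N.
sector A: (18767/62601)²·7.36²/3855 = 0.001262869
sector B: (31183/62601)²·6.48²/7453 = 0.001397952
sector C: (12651/62601)²·8.48²/370 = 0.007937380
Sum = 0.010598201 → 0.010598.

0.010598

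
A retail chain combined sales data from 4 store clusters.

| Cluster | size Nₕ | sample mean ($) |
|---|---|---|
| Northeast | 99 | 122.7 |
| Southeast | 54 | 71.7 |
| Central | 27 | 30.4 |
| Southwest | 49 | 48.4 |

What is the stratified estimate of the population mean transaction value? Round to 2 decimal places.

83.89

x̄_st = (Σ Nₕx̄ₕ) / (Σ Nₕ) = (99·122.7 + 54·71.7 + 27·30.4 + 49·48.4) / 229
= 19211.5 / 229 = 83.8930... → 83.89.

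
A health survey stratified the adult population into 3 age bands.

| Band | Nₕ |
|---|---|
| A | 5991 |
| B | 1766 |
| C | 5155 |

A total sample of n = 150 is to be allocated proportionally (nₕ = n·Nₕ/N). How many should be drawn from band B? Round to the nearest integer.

21

Share of band B = 1766/12912 = 0.13677.
Allocate 150 × 0.13677 = 20.516... → 21.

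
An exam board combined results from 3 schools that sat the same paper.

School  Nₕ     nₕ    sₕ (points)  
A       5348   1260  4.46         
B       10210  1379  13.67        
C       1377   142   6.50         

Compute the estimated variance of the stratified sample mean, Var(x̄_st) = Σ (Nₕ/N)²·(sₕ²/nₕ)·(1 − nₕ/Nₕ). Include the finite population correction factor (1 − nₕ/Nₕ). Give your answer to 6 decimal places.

N = 16935; Wₕ = Nₕ/N.
school A: (5348/16935)²·4.46²/1260·(1 − 1260/5348) = 0.001203458
school B: (10210/16935)²·13.67²/1379·(1 − 1379/10210) = 0.042602785
school C: (1377/16935)²·6.50²/142·(1 − 142/1377) = 0.001764285
Sum = 0.045570529 → 0.045571.

0.045571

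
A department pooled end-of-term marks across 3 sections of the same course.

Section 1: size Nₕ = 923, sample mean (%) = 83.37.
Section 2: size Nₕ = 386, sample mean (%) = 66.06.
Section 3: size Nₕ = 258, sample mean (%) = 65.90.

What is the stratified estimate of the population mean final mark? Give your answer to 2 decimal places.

76.23

N = 1567; weights Wₕ = Nₕ/N = (0.5890, 0.2463, 0.1646).
x̄_st = Σ Wₕ·x̄ₕ = 0.5890·83.37 + 0.2463·66.06 + 0.1646·65.90 ≈ 76.2297...
→ 76.23.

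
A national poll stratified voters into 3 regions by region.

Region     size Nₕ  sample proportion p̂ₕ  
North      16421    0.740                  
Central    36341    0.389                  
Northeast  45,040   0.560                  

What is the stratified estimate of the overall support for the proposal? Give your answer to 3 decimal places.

Wₕ = Nₕ/N with N = 97802: 0.1679, 0.3716, 0.4605.
p̂_st = 0.1679·0.740 + 0.3716·0.389 + 0.4605·0.560 ≈ 0.52668... → 0.527.

0.527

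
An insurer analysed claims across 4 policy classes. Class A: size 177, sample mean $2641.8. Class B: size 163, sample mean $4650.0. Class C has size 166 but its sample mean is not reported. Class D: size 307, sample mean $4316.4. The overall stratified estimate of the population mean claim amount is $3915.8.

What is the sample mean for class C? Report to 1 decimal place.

Σ Nₕx̄ₕ = N·μ, so 166·x̄_C = 813·3915.8 − (177·2641.8 + 163·4650.0 + 307·4316.4).
= 3183545.4 − 2550683.4 = 632862.
x̄_C = 632862 / 166 = 3812.422... → 3812.4.

3812.4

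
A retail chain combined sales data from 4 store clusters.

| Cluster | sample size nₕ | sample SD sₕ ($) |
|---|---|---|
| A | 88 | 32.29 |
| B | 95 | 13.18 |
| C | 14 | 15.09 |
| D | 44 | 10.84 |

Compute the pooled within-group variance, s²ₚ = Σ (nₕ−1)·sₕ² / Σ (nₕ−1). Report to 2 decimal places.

Degrees of freedom: 87 + 94 + 13 + 43 = 237.
Σ(nₕ−1)sₕ² = 87·1042.6441 + 94·173.7124 + 13·227.7081 + 43·117.5056 = 115051.9484.
s²ₚ = 115051.9484 / 237 = 485.4513... → 485.45.

485.45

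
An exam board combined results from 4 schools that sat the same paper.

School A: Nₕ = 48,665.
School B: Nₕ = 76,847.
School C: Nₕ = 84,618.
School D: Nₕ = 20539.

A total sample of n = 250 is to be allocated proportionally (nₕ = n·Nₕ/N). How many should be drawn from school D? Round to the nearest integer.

22

Share of school D = 20539/230669 = 0.08904.
Allocate 250 × 0.08904 = 22.260... → 22.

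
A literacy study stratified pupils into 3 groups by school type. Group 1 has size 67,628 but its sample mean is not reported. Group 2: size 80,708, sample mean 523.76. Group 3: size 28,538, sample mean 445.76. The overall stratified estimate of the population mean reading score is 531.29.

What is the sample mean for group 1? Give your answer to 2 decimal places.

N = 67628 + 80708 + 28538 = 176874.
Overall total = μ·N = 531.29·176874 = 93971387.46.
Subtract the known strata: 80708·523.76 + 28538·445.76 = 54992720.96.
Remaining total for group 1: 93971387.46 − 54992720.96 = 38978666.5.
Divide by its size: 38978666.5 / 67628 = 576.3688... → 576.37.

576.37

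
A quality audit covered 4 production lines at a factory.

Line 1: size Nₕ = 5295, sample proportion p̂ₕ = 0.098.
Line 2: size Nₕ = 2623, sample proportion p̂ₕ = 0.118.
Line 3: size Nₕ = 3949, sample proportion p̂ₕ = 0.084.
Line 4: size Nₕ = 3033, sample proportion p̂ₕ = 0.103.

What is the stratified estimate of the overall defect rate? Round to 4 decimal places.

0.0988

N = 5295 + 2623 + 3949 + 3033 = 14900.
Overall proportion = Σ (Nₕ/N)·p̂ₕ.
Σ Nₕp̂ₕ = 518.91 + 309.514 + 331.716 + 312.399 = 1472.539.
1472.539 / 14900 = 0.098828... → 0.0988.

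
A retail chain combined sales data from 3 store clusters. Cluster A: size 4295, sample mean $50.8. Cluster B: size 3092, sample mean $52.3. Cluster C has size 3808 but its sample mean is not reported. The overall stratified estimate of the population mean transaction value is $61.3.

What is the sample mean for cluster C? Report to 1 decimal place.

N = 4295 + 3092 + 3808 = 11195.
Overall total = μ·N = 61.3·11195 = 686253.5.
Subtract the known strata: 4295·50.8 + 3092·52.3 = 379897.6.
Remaining total for cluster C: 686253.5 − 379897.6 = 306355.9.
Divide by its size: 306355.9 / 3808 = 80.451... → 80.5.

80.5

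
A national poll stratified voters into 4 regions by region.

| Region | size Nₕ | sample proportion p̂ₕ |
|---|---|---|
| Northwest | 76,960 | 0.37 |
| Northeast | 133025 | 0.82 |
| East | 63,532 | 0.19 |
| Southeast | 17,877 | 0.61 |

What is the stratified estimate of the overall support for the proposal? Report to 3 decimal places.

Wₕ = Nₕ/N with N = 291394: 0.2641, 0.4565, 0.2180, 0.0613.
p̂_st = 0.2641·0.37 + 0.4565·0.82 + 0.2180·0.19 + 0.0613·0.61 ≈ 0.55091... → 0.551.

0.551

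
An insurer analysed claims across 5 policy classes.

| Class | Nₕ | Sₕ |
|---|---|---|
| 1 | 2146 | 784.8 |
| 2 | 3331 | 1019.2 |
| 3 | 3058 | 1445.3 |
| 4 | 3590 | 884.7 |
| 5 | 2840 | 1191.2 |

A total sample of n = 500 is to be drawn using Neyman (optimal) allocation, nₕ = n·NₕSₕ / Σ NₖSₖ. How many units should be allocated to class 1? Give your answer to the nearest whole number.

52

1: NₕSₕ = 2146·784.8 = 1684180.8
2: NₕSₕ = 3331·1019.2 = 3394955.2
3: NₕSₕ = 3058·1445.3 = 4419727.4
4: NₕSₕ = 3590·884.7 = 3176073
5: NₕSₕ = 2840·1191.2 = 3383008
Σ NₕSₕ = 16057944.4.
n_1 = 500·1684180.8/16057944.4 = 52.441... → 52.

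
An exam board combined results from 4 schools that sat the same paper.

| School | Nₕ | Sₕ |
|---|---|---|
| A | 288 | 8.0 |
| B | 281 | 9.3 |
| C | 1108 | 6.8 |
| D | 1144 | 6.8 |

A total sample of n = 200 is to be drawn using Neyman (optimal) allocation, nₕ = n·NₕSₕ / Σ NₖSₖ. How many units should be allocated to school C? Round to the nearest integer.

A: NₕSₕ = 288·8.0 = 2304
B: NₕSₕ = 281·9.3 = 2613.3
C: NₕSₕ = 1108·6.8 = 7534.4
D: NₕSₕ = 1144·6.8 = 7779.2
Σ NₕSₕ = 20230.9.
n_C = 200·7534.4/20230.9 = 74.484... → 74.

74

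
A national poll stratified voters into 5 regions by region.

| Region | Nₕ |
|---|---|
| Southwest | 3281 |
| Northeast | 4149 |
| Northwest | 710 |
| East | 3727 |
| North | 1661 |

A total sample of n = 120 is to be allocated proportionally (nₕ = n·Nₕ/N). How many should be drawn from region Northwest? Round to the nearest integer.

6

N = 3281 + 4149 + 710 + 3727 + 1661 = 13528.
n_Northwest = 120·710/13528 = 6.298... → 6.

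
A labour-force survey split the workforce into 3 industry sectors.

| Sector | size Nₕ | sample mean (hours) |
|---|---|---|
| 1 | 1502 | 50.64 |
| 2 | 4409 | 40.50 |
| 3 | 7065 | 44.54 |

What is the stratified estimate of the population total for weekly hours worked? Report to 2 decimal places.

Estimate total by summing Nₕ·x̄ₕ over strata.
1502·50.64 + 4409·40.50 + 7065·44.54 = 76061.28 + 178564.5 + 314675.1 = 569300.88.

569300.88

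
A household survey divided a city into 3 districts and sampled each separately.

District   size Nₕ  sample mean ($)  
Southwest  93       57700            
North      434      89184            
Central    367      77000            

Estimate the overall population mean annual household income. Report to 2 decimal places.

N = 93 + 434 + 367 = 894.
Overall mean = Σ (Nₕ/N)·x̄ₕ — weight by population share, not a simple average.
Σ Nₕx̄ₕ = 93·57700 + 434·89184 + 367·77000 = 5366100 + 38705856 + 28259000 = 72330956.
Divide by N: 72330956 / 894 = 80907.1096... → 80907.11.

80907.11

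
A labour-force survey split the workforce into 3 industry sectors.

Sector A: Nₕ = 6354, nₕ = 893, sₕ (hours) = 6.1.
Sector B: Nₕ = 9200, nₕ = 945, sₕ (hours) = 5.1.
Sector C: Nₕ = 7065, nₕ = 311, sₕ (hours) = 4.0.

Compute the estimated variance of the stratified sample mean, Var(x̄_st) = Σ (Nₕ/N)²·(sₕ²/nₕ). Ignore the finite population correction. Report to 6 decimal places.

N = 22619; Wₕ = Nₕ/N.
sector A: (6354/22619)²·6.1²/893 = 0.003288182
sector B: (9200/22619)²·5.1²/945 = 0.004553417
sector C: (7065/22619)²·4.0²/311 = 0.005019230
Sum = 0.012860829 → 0.012861.

0.012861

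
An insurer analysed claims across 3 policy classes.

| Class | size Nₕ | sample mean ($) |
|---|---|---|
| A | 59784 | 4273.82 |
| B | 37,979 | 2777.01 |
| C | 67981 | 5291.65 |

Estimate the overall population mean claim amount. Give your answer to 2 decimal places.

4348.31

N = 59784 + 37979 + 67981 = 165744.
The stratified mean weights each stratum mean by its population share Nₕ/N.
Σ Nₕx̄ₕ = 59784·4273.82 + 37979·2777.01 + 67981·5291.65 = 255506054.88 + 105468062.79 + 359731658.65 = 720705776.32.
Divide by N: 720705776.32 / 165744 = 4348.3069... → 4348.31.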